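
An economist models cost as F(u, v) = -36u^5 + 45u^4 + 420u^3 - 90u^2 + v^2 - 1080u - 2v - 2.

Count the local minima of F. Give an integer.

F separates as a function of u plus a function of v, so ∇F=0 decouples.
∂F/∂u = -180(u - 3)(u - 1)(u + 1)(u + 2) = 0 at u ∈ {-2, -1, 1, 3}; ∂F/∂v = 2(v - 1) = 0 at v ∈ {1}.
The Hessian is diagonal: diag(F_uu, F_vv). Second derivatives: F_uu(-2)=2700, F_uu(-1)=-1440, F_uu(1)=2160, F_uu(3)=-7200; F_vv(1)=2.
Local minima occur where both diagonal entries positive: (-2, 1), (1, 1). Count: 2.

2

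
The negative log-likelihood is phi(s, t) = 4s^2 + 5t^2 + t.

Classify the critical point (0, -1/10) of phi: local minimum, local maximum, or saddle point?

The Hessian of phi is constant: H = [[8, 0], [0, 10]].
det(H) = 8·10 − 0² = 80.
det(H) > 0 and tr(H) = 18 > 0, so H is positive definite and the point is a local minimum.

local minimum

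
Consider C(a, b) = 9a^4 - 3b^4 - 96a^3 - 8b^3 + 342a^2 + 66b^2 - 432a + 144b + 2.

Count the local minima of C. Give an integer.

C separates as a function of a plus a function of b, so ∇C=0 decouples.
∂C/∂a = 36(a - 4)(a - 3)(a - 1) = 0 at a ∈ {1, 3, 4}; ∂C/∂b = -12(b - 3)(b + 1)(b + 4) = 0 at b ∈ {-4, -1, 3}.
The Hessian is diagonal: diag(C_aa, C_bb). Second derivatives: C_aa(1)=216, C_aa(3)=-72, C_aa(4)=108; C_bb(-4)=-252, C_bb(-1)=144, C_bb(3)=-336.
Local minima occur where both diagonal entries positive: (1, -1), (4, -1). Count: 2.

2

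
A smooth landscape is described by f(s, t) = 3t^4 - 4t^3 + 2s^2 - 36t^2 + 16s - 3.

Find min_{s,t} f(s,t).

-224

f(s,t) separates as P(s) + Q(t) − 3, so its minimum is min P + min Q − 3.
P'(s) = 4s + 16 vanishes at s ∈ {-4}; Q'(t) = 12t(t - 3)(t + 2) vanishes at t ∈ {-2, 0, 3}.
Local minima of P (where P''>0): P(-4)=-32. Local minima of Q: Q(-2)=-64, Q(3)=-189.
So the global minimum of f is P(-4) + Q(3) − 3 = -32 − 189 − 3 = -224, attained at (-4, 3).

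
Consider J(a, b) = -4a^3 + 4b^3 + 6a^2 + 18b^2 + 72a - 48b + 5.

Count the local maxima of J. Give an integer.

1

J separates as a function of a plus a function of b, so ∇J=0 decouples.
∂J/∂a = -12(a - 3)(a + 2) = 0 at a ∈ {-2, 3}; ∂J/∂b = 12(b - 1)(b + 4) = 0 at b ∈ {-4, 1}.
The Hessian is diagonal: diag(J_aa, J_bb). Second derivatives: J_aa(-2)=60, J_aa(3)=-60; J_bb(-4)=-60, J_bb(1)=60.
Local maxima occur where both diagonal entries negative: (3, -4). Count: 1.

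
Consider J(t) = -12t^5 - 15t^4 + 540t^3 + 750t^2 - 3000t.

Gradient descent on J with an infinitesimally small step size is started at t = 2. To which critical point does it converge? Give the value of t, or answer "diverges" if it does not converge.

1

J'(t) = -60(t - 5)(t - 1)(t + 2)(t + 5), so J'(2) = 5040.
Gradient descent moves in the -J' direction, i.e. t is decreasing.
The nearest critical point in that direction is t = 1, where J'' = 4320 > 0 (a local minimum). The iterate converges there.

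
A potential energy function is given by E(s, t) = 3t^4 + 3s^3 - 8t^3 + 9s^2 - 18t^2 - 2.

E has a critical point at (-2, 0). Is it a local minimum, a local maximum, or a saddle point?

local maximum

The mixed partial ∂²E/∂s∂t is 0, so the Hessian at any point is diag(E_ss, E_tt) = diag(18(s + 1), 12(3t^2 - 4t - 3)).
At (-2, 0): H = diag(-18, -36).
Both eigenvalues are negative, so H is negative definite: a local maximum.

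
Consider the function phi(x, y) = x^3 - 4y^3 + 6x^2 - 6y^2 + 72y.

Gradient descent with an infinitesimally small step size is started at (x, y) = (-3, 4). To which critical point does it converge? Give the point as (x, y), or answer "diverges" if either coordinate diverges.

phi is separable, so gradient descent decouples: x follows -∂phi/∂x, y follows -∂phi/∂y.
∂phi/∂x = 3x(x + 4); at x=-3 this is -9, so x increases.
∂phi/∂y = -12(y - 2)(y + 3); at y=4 this is -168, so y increases.
The y-coordinate has no critical point in that direction and runs off to infinity.

diverges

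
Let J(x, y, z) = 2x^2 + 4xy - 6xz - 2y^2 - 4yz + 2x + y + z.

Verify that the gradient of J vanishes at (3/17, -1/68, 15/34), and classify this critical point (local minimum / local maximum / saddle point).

∇J = (4x + 4y - 6z + 2, 4x - 4y - 4z + 1, -6x - 4y + 1); substituting (3/17, -1/68, 15/34) gives ∇J = (0, 0, 0), so (3/17, -1/68, 15/34) is indeed a critical point.
The Hessian is constant: H = [[4, 4, -6], [4, -4, -4], [-6, -4, 0]].
Leading principal minors: Δ₁ = 4, Δ₂ = -32, Δ₃ = 272.
The minors fit neither the all-positive nor the alternating-sign pattern, so H is indefinite: a saddle point.

saddle point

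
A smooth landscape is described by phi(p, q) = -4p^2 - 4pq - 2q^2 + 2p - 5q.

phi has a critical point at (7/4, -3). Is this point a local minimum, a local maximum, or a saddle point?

The Hessian of phi is constant: H = [[-8, -4], [-4, -4]].
det(H) = (-8)·(-4) − (-4)² = 16.
det(H) > 0 and tr(H) = -12 < 0, so H is negative definite and the point is a local maximum.

local maximum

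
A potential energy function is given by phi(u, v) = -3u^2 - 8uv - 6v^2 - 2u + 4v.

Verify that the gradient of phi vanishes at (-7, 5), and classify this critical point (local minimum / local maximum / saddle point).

∇phi = (-6u - 8v - 2, -8u - 12v + 4); substituting (-7, 5) gives ∇phi = (0, 0), so (-7, 5) is indeed a critical point.
The Hessian of phi is constant: H = [[-6, -8], [-8, -12]].
det(H) = (-6)·(-12) − (-8)² = 8.
det(H) > 0 and tr(H) = -18 < 0, so H is negative definite and the point is a local maximum.

local maximum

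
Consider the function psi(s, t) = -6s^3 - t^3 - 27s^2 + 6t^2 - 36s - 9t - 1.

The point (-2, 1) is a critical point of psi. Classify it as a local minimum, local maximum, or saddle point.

local minimum

The mixed partial ∂²psi/∂s∂t is 0, so the Hessian at any point is diag(psi_ss, psi_tt) = diag(-18(2s + 3), 6(-t + 2)).
At (-2, 1): H = diag(18, 6).
Both eigenvalues are positive, so H is positive definite: a local minimum.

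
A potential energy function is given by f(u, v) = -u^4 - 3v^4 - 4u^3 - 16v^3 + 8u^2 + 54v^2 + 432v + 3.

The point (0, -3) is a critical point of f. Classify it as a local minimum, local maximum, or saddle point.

local minimum

The mixed partial ∂²f/∂u∂v is 0, so the Hessian at any point is diag(f_uu, f_vv) = diag(4(-3u^2 - 6u + 4), 12(-3v^2 - 8v + 9)).
At (0, -3): H = diag(16, 72).
Both eigenvalues are positive, so H is positive definite: a local minimum.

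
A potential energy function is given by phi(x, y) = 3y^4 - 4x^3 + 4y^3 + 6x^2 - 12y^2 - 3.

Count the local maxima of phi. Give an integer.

phi separates as a function of x plus a function of y, so ∇phi=0 decouples.
∂phi/∂x = -12x(x - 1) = 0 at x ∈ {0, 1}; ∂phi/∂y = 12y(y - 1)(y + 2) = 0 at y ∈ {-2, 0, 1}.
The Hessian is diagonal: diag(phi_xx, phi_yy). Second derivatives: phi_xx(0)=12, phi_xx(1)=-12; phi_yy(-2)=72, phi_yy(0)=-24, phi_yy(1)=36.
Local maxima occur where both diagonal entries negative: (1, 0). Count: 1.

1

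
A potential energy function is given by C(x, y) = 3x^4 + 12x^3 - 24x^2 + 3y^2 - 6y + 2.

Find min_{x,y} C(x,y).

-385

C(x,y) separates as P(x) + Q(y) + 2, so its minimum is min P + min Q + 2.
P'(x) = 12x(x - 1)(x + 4) vanishes at x ∈ {-4, 0, 1}; Q'(y) = 6y - 6 vanishes at y ∈ {1}.
Local minima of P (where P''>0): P(-4)=-384, P(1)=-9. Local minima of Q: Q(1)=-3.
So the global minimum of C is P(-4) + Q(1) + 2 = -384 − 3 + 2 = -385, attained at (-4, 1).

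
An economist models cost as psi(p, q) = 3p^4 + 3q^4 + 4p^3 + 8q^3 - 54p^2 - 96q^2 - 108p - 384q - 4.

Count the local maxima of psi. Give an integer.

1

psi separates as a function of p plus a function of q, so ∇psi=0 decouples.
∂psi/∂p = 12(p - 3)(p + 1)(p + 3) = 0 at p ∈ {-3, -1, 3}; ∂psi/∂q = 12(q - 4)(q + 2)(q + 4) = 0 at q ∈ {-4, -2, 4}.
The Hessian is diagonal: diag(psi_pp, psi_qq). Second derivatives: psi_pp(-3)=144, psi_pp(-1)=-96, psi_pp(3)=288; psi_qq(-4)=192, psi_qq(-2)=-144, psi_qq(4)=576.
Local maxima occur where both diagonal entries negative: (-1, -2). Count: 1.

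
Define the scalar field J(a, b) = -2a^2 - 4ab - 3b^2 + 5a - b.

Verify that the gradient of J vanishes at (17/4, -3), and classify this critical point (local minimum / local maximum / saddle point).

∇J = (-4a - 4b + 5, -4a - 6b - 1); substituting (17/4, -3) gives ∇J = (0, 0), so (17/4, -3) is indeed a critical point.
The Hessian of J is constant: H = [[-4, -4], [-4, -6]].
det(H) = (-4)·(-6) − (-4)² = 8.
det(H) > 0 and tr(H) = -10 < 0, so H is negative definite and the point is a local maximum.

local maximum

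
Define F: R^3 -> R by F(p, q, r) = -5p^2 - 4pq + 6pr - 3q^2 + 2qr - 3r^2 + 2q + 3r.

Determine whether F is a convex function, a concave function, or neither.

concave

F is quadratic, so its Hessian is the constant matrix H = [[-10, -4, 6], [-4, -6, 2], [6, 2, -6]].
Leading principal minors: -10, 44, -104.
Signs alternate −, +, − ⇒ H ≺ 0 ⇒ concave.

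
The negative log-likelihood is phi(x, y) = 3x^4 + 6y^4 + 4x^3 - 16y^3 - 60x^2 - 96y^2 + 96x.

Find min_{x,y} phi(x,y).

phi(x,y) separates as P(x) + Q(y), so its minimum is min P + min Q.
P'(x) = 12(x - 2)(x - 1)(x + 4) vanishes at x ∈ {-4, 1, 2}; Q'(y) = 24y(y - 4)(y + 2) vanishes at y ∈ {-2, 0, 4}.
Local minima of P (where P''>0): P(-4)=-832, P(2)=32. Local minima of Q: Q(-2)=-160, Q(4)=-1024.
So the global minimum of phi is P(-4) + Q(4) = -832 − 1024 = -1856, attained at (-4, 4).

-1856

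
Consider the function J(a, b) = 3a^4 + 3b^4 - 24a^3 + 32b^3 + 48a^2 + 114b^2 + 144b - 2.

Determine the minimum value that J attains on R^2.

J(a,b) separates as P(a) + Q(b) − 2, so its minimum is min P + min Q − 2.
P'(a) = 12a(a - 4)(a - 2) vanishes at a ∈ {0, 2, 4}; Q'(b) = 12(b + 1)(b + 3)(b + 4) vanishes at b ∈ {-4, -3, -1}.
Local minima of P (where P''>0): P(0)=0, P(4)=0. Local minima of Q: Q(-4)=-32, Q(-1)=-59.
So the global minimum of J is P(0) + Q(-1) − 2 = 0 − 59 − 2 = -61, attained at (0, -1).

-61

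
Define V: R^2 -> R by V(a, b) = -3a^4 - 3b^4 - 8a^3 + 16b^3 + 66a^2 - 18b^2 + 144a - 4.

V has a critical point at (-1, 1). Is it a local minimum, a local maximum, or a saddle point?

The mixed partial ∂²V/∂a∂b is 0, so the Hessian at any point is diag(V_aa, V_bb) = diag(12(-3a^2 - 4a + 11), 12(-3b^2 + 8b - 3)).
At (-1, 1): H = diag(144, 24).
Both eigenvalues are positive, so H is positive definite: a local minimum.

local minimum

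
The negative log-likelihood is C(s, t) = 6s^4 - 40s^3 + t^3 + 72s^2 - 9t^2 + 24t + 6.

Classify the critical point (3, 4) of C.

local minimum

The mixed partial ∂²C/∂s∂t is 0, so the Hessian at any point is diag(C_ss, C_tt) = diag(24(3s^2 - 10s + 6), 6(t - 3)).
At (3, 4): H = diag(72, 6).
Both eigenvalues are positive, so H is positive definite: a local minimum.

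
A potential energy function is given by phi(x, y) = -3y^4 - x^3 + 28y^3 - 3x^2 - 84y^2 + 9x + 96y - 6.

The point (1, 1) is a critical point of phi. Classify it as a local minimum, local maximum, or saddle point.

The mixed partial ∂²phi/∂x∂y is 0, so the Hessian at any point is diag(phi_xx, phi_yy) = diag(-6(x + 1), 12(-3y^2 + 14y - 14)).
At (1, 1): H = diag(-12, -36).
Both eigenvalues are negative, so H is negative definite: a local maximum.

local maximum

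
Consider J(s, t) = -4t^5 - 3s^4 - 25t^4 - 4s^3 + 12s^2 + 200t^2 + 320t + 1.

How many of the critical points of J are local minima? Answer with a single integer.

2

J separates as a function of s plus a function of t, so ∇J=0 decouples.
∂J/∂s = -12s(s - 1)(s + 2) = 0 at s ∈ {-2, 0, 1}; ∂J/∂t = -20(t - 2)(t + 1)(t + 2)(t + 4) = 0 at t ∈ {-4, -2, -1, 2}.
The Hessian is diagonal: diag(J_ss, J_tt). Second derivatives: J_ss(-2)=-72, J_ss(0)=24, J_ss(1)=-36; J_tt(-4)=720, J_tt(-2)=-160, J_tt(-1)=180, J_tt(2)=-1440.
Local minima occur where both diagonal entries positive: (0, -4), (0, -1). Count: 2.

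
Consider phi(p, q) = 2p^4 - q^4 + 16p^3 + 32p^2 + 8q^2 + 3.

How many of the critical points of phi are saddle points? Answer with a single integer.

5

phi separates as a function of p plus a function of q, so ∇phi=0 decouples.
∂phi/∂p = 8p(p + 2)(p + 4) = 0 at p ∈ {-4, -2, 0}; ∂phi/∂q = -4q(q - 2)(q + 2) = 0 at q ∈ {-2, 0, 2}.
The Hessian is diagonal: diag(phi_pp, phi_qq). Second derivatives: phi_pp(-4)=64, phi_pp(-2)=-32, phi_pp(0)=64; phi_qq(-2)=-32, phi_qq(0)=16, phi_qq(2)=-32.
Saddle points occur where the two diagonal entries have opposite signs: (-4, -2), (-4, 2), (-2, 0), (0, -2), (0, 2). Count: 5.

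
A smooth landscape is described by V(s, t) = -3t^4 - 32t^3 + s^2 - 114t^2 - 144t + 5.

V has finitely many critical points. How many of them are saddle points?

2

V separates as a function of s plus a function of t, so ∇V=0 decouples.
∂V/∂s = 2s = 0 at s ∈ {0}; ∂V/∂t = -12(t + 1)(t + 3)(t + 4) = 0 at t ∈ {-4, -3, -1}.
The Hessian is diagonal: diag(V_ss, V_tt). Second derivatives: V_ss(0)=2; V_tt(-4)=-36, V_tt(-3)=24, V_tt(-1)=-72.
Saddle points occur where the two diagonal entries have opposite signs: (0, -4), (0, -1). Count: 2.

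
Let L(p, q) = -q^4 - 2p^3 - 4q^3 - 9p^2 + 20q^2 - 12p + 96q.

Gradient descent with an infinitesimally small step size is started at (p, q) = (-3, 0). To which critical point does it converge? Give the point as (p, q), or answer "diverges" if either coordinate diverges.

L is separable, so gradient descent decouples: p follows -∂L/∂p, q follows -∂L/∂q.
∂L/∂p = -6(p + 1)(p + 2); at p=-3 this is -12, so p increases.
∂L/∂q = -4(q - 3)(q + 2)(q + 4); at q=0 this is 96, so q decreases.
p converges to its nearest critical value -2 (a local min of the p-part); q converges to -2. The iterate converges to (-2, -2).

(-2, -2)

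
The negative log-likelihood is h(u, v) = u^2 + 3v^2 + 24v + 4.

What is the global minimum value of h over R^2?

-44

h(u,v) separates as P(u) + Q(v) + 4, so its minimum is min P + min Q + 4.
P'(u) = 2u vanishes at u ∈ {0}; Q'(v) = 6v + 24 vanishes at v ∈ {-4}.
Local minima of P (where P''>0): P(0)=0. Local minima of Q: Q(-4)=-48.
So the global minimum of h is P(0) + Q(-4) + 4 = 0 − 48 + 4 = -44, attained at (0, -4).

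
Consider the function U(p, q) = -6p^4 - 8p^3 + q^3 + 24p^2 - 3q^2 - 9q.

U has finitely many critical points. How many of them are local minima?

1

U separates as a function of p plus a function of q, so ∇U=0 decouples.
∂U/∂p = -24p(p - 1)(p + 2) = 0 at p ∈ {-2, 0, 1}; ∂U/∂q = 3(q - 3)(q + 1) = 0 at q ∈ {-1, 3}.
The Hessian is diagonal: diag(U_pp, U_qq). Second derivatives: U_pp(-2)=-144, U_pp(0)=48, U_pp(1)=-72; U_qq(-1)=-12, U_qq(3)=12.
Local minima occur where both diagonal entries positive: (0, 3). Count: 1.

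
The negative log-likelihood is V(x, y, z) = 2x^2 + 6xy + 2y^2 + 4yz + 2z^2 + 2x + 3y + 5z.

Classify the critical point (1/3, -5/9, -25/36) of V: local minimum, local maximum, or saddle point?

The Hessian is constant: H = [[4, 6, 0], [6, 4, 4], [0, 4, 4]].
Leading principal minors: Δ₁ = 4, Δ₂ = -20, Δ₃ = -144.
The minors fit neither the all-positive nor the alternating-sign pattern, so H is indefinite: a saddle point.

saddle point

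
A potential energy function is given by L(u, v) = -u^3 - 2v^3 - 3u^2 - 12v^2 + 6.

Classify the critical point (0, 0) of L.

local maximum

The mixed partial ∂²L/∂u∂v is 0, so the Hessian at any point is diag(L_uu, L_vv) = diag(-6(u + 1), -12(v + 2)).
At (0, 0): H = diag(-6, -24).
Both eigenvalues are negative, so H is negative definite: a local maximum.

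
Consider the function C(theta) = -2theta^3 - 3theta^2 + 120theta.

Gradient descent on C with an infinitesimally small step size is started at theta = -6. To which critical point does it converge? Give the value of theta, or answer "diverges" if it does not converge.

C'(theta) = -6(theta - 4)(theta + 5), so C'(-6) = -60.
Gradient descent moves in the -C' direction, i.e. theta is increasing.
The nearest critical point in that direction is theta = -5, where C'' = 54 > 0 (a local minimum). The iterate converges there.

-5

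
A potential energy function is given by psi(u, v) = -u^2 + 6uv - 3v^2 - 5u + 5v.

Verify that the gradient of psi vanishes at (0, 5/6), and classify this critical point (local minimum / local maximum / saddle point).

saddle point

∇psi = (-2u + 6v - 5, 6u - 6v + 5); substituting (0, 5/6) gives ∇psi = (0, 0), so (0, 5/6) is indeed a critical point.
The Hessian of psi is constant: H = [[-2, 6], [6, -6]].
det(H) = (-2)·(-6) − 6² = -24.
Since det(H) < 0, H is indefinite and the critical point is a saddle point.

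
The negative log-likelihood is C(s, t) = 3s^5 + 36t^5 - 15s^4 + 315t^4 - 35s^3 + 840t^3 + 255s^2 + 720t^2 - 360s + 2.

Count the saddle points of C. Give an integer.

C separates as a function of s plus a function of t, so ∇C=0 decouples.
∂C/∂s = 15(s - 4)(s - 2)(s - 1)(s + 3) = 0 at s ∈ {-3, 1, 2, 4}; ∂C/∂t = 180t(t + 1)(t + 2)(t + 4) = 0 at t ∈ {-4, -2, -1, 0}.
The Hessian is diagonal: diag(C_ss, C_tt). Second derivatives: C_ss(-3)=-2100, C_ss(1)=180, C_ss(2)=-150, C_ss(4)=630; C_tt(-4)=-4320, C_tt(-2)=720, C_tt(-1)=-540, C_tt(0)=1440.
Saddle points occur where the two diagonal entries have opposite signs: (-3, -2), (-3, 0), (1, -4), (1, -1), (2, -2), (2, 0), (4, -4), (4, -1). Count: 8.

8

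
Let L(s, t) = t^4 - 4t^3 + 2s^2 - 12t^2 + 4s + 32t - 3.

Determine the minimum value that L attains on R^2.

L(s,t) separates as P(s) + Q(t) − 3, so its minimum is min P + min Q − 3.
P'(s) = 4s + 4 vanishes at s ∈ {-1}; Q'(t) = 4(t - 4)(t - 1)(t + 2) vanishes at t ∈ {-2, 1, 4}.
Local minima of P (where P''>0): P(-1)=-2. Local minima of Q: Q(-2)=-64, Q(4)=-64.
So the global minimum of L is P(-1) + Q(-2) − 3 = -2 − 64 − 3 = -69, attained at (-1, -2).

-69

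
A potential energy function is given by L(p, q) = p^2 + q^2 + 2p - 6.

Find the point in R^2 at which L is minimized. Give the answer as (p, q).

(-1, 0)

L(p,q) separates as A(p) + B(q) − 6, so its minimum is min A + min B − 6.
A'(p) = 2p + 2 vanishes at p ∈ {-1}; B'(q) = 2q vanishes at q ∈ {0}.
Local minima of A (where A''>0): A(-1)=-1. Local minima of B: B(0)=0.
So the global minimum of L is A(-1) + B(0) − 6 = -1 + 0 − 6 = -7, attained at (-1, 0).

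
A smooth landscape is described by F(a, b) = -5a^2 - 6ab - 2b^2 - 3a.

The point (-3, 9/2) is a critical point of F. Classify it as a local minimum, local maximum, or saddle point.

local maximum

The Hessian of F is constant: H = [[-10, -6], [-6, -4]].
det(H) = (-10)·(-4) − (-6)² = 4.
det(H) > 0 and tr(H) = -14 < 0, so H is negative definite and the point is a local maximum.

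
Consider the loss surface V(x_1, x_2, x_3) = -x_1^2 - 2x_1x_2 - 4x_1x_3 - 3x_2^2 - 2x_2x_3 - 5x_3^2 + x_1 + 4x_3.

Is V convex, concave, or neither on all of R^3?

concave

V is quadratic, so its Hessian is the constant matrix H = [[-2, -2, -4], [-2, -6, -2], [-4, -2, -10]].
Leading principal minors: -2, 8, -8.
Signs alternate −, +, − ⇒ H ≺ 0 ⇒ concave.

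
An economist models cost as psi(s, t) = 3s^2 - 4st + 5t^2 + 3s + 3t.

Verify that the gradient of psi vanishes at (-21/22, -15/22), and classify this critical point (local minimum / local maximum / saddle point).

∇psi = (6s - 4t + 3, -4s + 10t + 3); substituting (-21/22, -15/22) gives ∇psi = (0, 0), so (-21/22, -15/22) is indeed a critical point.
The Hessian of psi is constant: H = [[6, -4], [-4, 10]].
det(H) = 6·10 − (-4)² = 44.
det(H) > 0 and tr(H) = 16 > 0, so H is positive definite and the point is a local minimum.

local minimum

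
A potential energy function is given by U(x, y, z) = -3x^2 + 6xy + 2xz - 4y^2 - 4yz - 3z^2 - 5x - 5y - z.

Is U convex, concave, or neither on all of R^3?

concave

U is quadratic, so its Hessian is the constant matrix H = [[-6, 6, 2], [6, -8, -4], [2, -4, -6]].
Leading principal minors: -6, 12, -40.
Signs alternate −, +, − ⇒ H ≺ 0 ⇒ concave.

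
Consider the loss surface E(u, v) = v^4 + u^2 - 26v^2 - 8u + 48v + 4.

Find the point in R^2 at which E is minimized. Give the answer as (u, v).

(4, -4)

E(u,v) separates as P(u) + Q(v) + 4, so its minimum is min P + min Q + 4.
P'(u) = 2u - 8 vanishes at u ∈ {4}; Q'(v) = 4(v - 3)(v - 1)(v + 4) vanishes at v ∈ {-4, 1, 3}.
Local minima of P (where P''>0): P(4)=-16. Local minima of Q: Q(-4)=-352, Q(3)=-9.
So the global minimum of E is P(4) + Q(-4) + 4 = -16 − 352 + 4 = -364, attained at (4, -4).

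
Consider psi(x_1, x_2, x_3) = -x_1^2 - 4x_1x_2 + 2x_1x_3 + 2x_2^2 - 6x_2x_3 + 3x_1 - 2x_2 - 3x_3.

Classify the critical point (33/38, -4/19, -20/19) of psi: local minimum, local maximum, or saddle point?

saddle point

The Hessian is constant: H = [[-2, -4, 2], [-4, 4, -6], [2, -6, 0]].
Leading principal minors: Δ₁ = -2, Δ₂ = -24, Δ₃ = 152.
The minors fit neither the all-positive nor the alternating-sign pattern, so H is indefinite: a saddle point.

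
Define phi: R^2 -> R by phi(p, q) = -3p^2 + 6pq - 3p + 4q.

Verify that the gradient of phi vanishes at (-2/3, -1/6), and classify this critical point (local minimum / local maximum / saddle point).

∇phi = (-6p + 6q - 3, 6p + 4); substituting (-2/3, -1/6) gives ∇phi = (0, 0), so (-2/3, -1/6) is indeed a critical point.
The Hessian of phi is constant: H = [[-6, 6], [6, 0]].
det(H) = (-6)·0 − 6² = -36.
Since det(H) < 0, H is indefinite and the critical point is a saddle point.

saddle point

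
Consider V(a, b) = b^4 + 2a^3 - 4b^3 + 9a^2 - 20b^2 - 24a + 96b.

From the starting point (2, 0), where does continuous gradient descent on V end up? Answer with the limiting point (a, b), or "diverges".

(1, -3)

V is separable, so gradient descent decouples: a follows -∂V/∂a, b follows -∂V/∂b.
∂V/∂a = 6(a - 1)(a + 4); at a=2 this is 36, so a decreases.
∂V/∂b = 4(b - 4)(b - 2)(b + 3); at b=0 this is 96, so b decreases.
a converges to its nearest critical value 1 (a local min of the a-part); b converges to -3. The iterate converges to (1, -3).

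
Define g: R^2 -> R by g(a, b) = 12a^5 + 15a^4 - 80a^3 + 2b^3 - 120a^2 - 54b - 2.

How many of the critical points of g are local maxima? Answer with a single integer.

2

g separates as a function of a plus a function of b, so ∇g=0 decouples.
∂g/∂a = 60a(a - 2)(a + 1)(a + 2) = 0 at a ∈ {-2, -1, 0, 2}; ∂g/∂b = 6(b - 3)(b + 3) = 0 at b ∈ {-3, 3}.
The Hessian is diagonal: diag(g_aa, g_bb). Second derivatives: g_aa(-2)=-480, g_aa(-1)=180, g_aa(0)=-240, g_aa(2)=1440; g_bb(-3)=-36, g_bb(3)=36.
Local maxima occur where both diagonal entries negative: (-2, -3), (0, -3). Count: 2.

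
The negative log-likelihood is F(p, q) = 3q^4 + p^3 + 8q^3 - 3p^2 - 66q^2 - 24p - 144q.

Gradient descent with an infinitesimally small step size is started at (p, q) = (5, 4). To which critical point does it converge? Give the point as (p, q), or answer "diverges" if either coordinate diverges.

F is separable, so gradient descent decouples: p follows -∂F/∂p, q follows -∂F/∂q.
∂F/∂p = 3(p - 4)(p + 2); at p=5 this is 21, so p decreases.
∂F/∂q = 12(q - 3)(q + 1)(q + 4); at q=4 this is 480, so q decreases.
p converges to its nearest critical value 4 (a local min of the p-part); q converges to 3. The iterate converges to (4, 3).

(4, 3)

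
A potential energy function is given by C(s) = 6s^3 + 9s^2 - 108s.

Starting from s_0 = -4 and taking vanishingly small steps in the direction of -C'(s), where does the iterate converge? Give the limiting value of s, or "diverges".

C'(s) = 18(s - 2)(s + 3), so C'(-4) = 108.
Gradient descent moves in the -C' direction, i.e. s is decreasing.
There is no critical point below s=-4, and C' keeps the same sign, so the iterate runs off to −∞.

diverges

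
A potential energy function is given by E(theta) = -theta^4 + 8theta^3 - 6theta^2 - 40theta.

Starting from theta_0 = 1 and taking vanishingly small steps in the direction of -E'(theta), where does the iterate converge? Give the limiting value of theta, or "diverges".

E'(theta) = -4(theta - 5)(theta - 2)(theta + 1), so E'(1) = -32.
Gradient descent moves in the -E' direction, i.e. theta is increasing.
The nearest critical point in that direction is theta = 2, where E'' = 36 > 0 (a local minimum). The iterate converges there.

2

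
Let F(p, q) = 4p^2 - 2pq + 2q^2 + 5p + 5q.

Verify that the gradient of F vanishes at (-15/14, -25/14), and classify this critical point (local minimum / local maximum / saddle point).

∇F = (8p - 2q + 5, -2p + 4q + 5); substituting (-15/14, -25/14) gives ∇F = (0, 0), so (-15/14, -25/14) is indeed a critical point.
The Hessian of F is constant: H = [[8, -2], [-2, 4]].
det(H) = 8·4 − (-2)² = 28.
det(H) > 0 and tr(H) = 12 > 0, so H is positive definite and the point is a local minimum.

local minimum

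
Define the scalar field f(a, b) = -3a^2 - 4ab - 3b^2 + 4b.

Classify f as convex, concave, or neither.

concave

f is quadratic, so its Hessian is the constant matrix H = [[-6, -4], [-4, -6]].
det(H) = 20, tr(H) = -12.
det(H) > 0 and tr(H) < 0, so H is negative definite everywhere: concave.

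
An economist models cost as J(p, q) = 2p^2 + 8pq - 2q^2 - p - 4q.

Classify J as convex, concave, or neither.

J is quadratic, so its Hessian is the constant matrix H = [[4, 8], [8, -4]].
det(H) = -80, tr(H) = 0.
det(H) < 0, so H is indefinite: neither convex nor concave.

neither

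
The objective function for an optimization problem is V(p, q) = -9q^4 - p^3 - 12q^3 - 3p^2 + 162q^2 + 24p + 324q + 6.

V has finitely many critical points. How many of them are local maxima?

2

V separates as a function of p plus a function of q, so ∇V=0 decouples.
∂V/∂p = -3(p - 2)(p + 4) = 0 at p ∈ {-4, 2}; ∂V/∂q = -36(q - 3)(q + 1)(q + 3) = 0 at q ∈ {-3, -1, 3}.
The Hessian is diagonal: diag(V_pp, V_qq). Second derivatives: V_pp(-4)=18, V_pp(2)=-18; V_qq(-3)=-432, V_qq(-1)=288, V_qq(3)=-864.
Local maxima occur where both diagonal entries negative: (2, -3), (2, 3). Count: 2.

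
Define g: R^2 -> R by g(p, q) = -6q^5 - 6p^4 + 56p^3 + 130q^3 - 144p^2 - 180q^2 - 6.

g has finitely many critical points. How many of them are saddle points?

6

g separates as a function of p plus a function of q, so ∇g=0 decouples.
∂g/∂p = -24p(p - 4)(p - 3) = 0 at p ∈ {0, 3, 4}; ∂g/∂q = -30q(q - 3)(q - 1)(q + 4) = 0 at q ∈ {-4, 0, 1, 3}.
The Hessian is diagonal: diag(g_pp, g_qq). Second derivatives: g_pp(0)=-288, g_pp(3)=72, g_pp(4)=-96; g_qq(-4)=4200, g_qq(0)=-360, g_qq(1)=300, g_qq(3)=-1260.
Saddle points occur where the two diagonal entries have opposite signs: (0, -4), (0, 1), (3, 0), (3, 3), (4, -4), (4, 1). Count: 6.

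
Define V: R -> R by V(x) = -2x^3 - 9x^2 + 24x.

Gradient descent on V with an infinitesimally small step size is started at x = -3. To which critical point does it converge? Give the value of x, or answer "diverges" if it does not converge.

-4

V'(x) = -6(x - 1)(x + 4), so V'(-3) = 24.
Gradient descent moves in the -V' direction, i.e. x is decreasing.
The nearest critical point in that direction is x = -4, where V'' = 30 > 0 (a local minimum). The iterate converges there.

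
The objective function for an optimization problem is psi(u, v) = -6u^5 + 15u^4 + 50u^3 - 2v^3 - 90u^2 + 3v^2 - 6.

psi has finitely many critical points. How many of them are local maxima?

2

psi separates as a function of u plus a function of v, so ∇psi=0 decouples.
∂psi/∂u = -30u(u - 3)(u - 1)(u + 2) = 0 at u ∈ {-2, 0, 1, 3}; ∂psi/∂v = -6v(v - 1) = 0 at v ∈ {0, 1}.
The Hessian is diagonal: diag(psi_uu, psi_vv). Second derivatives: psi_uu(-2)=900, psi_uu(0)=-180, psi_uu(1)=180, psi_uu(3)=-900; psi_vv(0)=6, psi_vv(1)=-6.
Local maxima occur where both diagonal entries negative: (0, 1), (3, 1). Count: 2.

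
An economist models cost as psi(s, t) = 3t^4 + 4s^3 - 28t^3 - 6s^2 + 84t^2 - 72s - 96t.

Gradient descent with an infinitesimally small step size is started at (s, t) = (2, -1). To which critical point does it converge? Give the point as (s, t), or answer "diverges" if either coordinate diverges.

(3, 1)

psi is separable, so gradient descent decouples: s follows -∂psi/∂s, t follows -∂psi/∂t.
∂psi/∂s = 12(s - 3)(s + 2); at s=2 this is -48, so s increases.
∂psi/∂t = 12(t - 4)(t - 2)(t - 1); at t=-1 this is -360, so t increases.
s converges to its nearest critical value 3 (a local min of the s-part); t converges to 1. The iterate converges to (3, 1).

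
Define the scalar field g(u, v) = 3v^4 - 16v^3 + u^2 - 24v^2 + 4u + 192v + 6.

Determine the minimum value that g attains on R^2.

-302

g(u,v) separates as P(u) + Q(v) + 6, so its minimum is min P + min Q + 6.
P'(u) = 2u + 4 vanishes at u ∈ {-2}; Q'(v) = 12(v - 4)(v - 2)(v + 2) vanishes at v ∈ {-2, 2, 4}.
Local minima of P (where P''>0): P(-2)=-4. Local minima of Q: Q(-2)=-304, Q(4)=128.
So the global minimum of g is P(-2) + Q(-2) + 6 = -4 − 304 + 6 = -302, attained at (-2, -2).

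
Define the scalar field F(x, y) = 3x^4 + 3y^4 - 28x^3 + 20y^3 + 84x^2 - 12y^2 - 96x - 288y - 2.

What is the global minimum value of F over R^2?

-482

F(x,y) separates as P(x) + Q(y) − 2, so its minimum is min P + min Q − 2.
P'(x) = 12(x - 4)(x - 2)(x - 1) vanishes at x ∈ {1, 2, 4}; Q'(y) = 12(y - 2)(y + 3)(y + 4) vanishes at y ∈ {-4, -3, 2}.
Local minima of P (where P''>0): P(1)=-37, P(4)=-64. Local minima of Q: Q(-4)=448, Q(2)=-416.
So the global minimum of F is P(4) + Q(2) − 2 = -64 − 416 − 2 = -482, attained at (4, 2).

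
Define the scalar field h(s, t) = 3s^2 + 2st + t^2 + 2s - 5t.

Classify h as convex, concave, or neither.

h is quadratic, so its Hessian is the constant matrix H = [[6, 2], [2, 2]].
det(H) = 8, tr(H) = 8.
det(H) > 0 and tr(H) > 0, so H is positive definite everywhere: convex.

convex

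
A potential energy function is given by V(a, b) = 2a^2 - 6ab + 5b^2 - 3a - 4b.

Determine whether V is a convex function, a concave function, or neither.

convex

V is quadratic, so its Hessian is the constant matrix H = [[4, -6], [-6, 10]].
det(H) = 4, tr(H) = 14.
det(H) > 0 and tr(H) > 0, so H is positive definite everywhere: convex.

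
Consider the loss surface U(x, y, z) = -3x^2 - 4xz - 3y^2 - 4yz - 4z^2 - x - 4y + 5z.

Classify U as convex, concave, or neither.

concave

U is quadratic, so its Hessian is the constant matrix H = [[-6, 0, -4], [0, -6, -4], [-4, -4, -8]].
Leading principal minors: -6, 36, -96.
Signs alternate −, +, − ⇒ H ≺ 0 ⇒ concave.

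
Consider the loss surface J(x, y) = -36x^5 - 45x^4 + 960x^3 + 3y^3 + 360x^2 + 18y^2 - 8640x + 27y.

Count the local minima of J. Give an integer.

J separates as a function of x plus a function of y, so ∇J=0 decouples.
∂J/∂x = -180(x - 3)(x - 2)(x + 2)(x + 4) = 0 at x ∈ {-4, -2, 2, 3}; ∂J/∂y = 9(y + 1)(y + 3) = 0 at y ∈ {-3, -1}.
The Hessian is diagonal: diag(J_xx, J_yy). Second derivatives: J_xx(-4)=15120, J_xx(-2)=-7200, J_xx(2)=4320, J_xx(3)=-6300; J_yy(-3)=-18, J_yy(-1)=18.
Local minima occur where both diagonal entries positive: (-4, -1), (2, -1). Count: 2.

2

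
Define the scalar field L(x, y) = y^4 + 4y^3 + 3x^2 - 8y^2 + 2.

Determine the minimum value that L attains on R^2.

-126

L(x,y) separates as P(x) + Q(y) + 2, so its minimum is min P + min Q + 2.
P'(x) = 6x vanishes at x ∈ {0}; Q'(y) = 4y(y - 1)(y + 4) vanishes at y ∈ {-4, 0, 1}.
Local minima of P (where P''>0): P(0)=0. Local minima of Q: Q(-4)=-128, Q(1)=-3.
So the global minimum of L is P(0) + Q(-4) + 2 = 0 − 128 + 2 = -126, attained at (0, -4).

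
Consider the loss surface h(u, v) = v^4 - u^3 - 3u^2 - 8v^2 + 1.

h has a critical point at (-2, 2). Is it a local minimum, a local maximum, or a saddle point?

The mixed partial ∂²h/∂u∂v is 0, so the Hessian at any point is diag(h_uu, h_vv) = diag(-6(u + 1), 4(3v^2 - 4)).
At (-2, 2): H = diag(6, 32).
Both eigenvalues are positive, so H is positive definite: a local minimum.

local minimum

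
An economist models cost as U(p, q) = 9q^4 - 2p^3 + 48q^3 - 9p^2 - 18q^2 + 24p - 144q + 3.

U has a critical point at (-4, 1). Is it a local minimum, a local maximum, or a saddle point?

local minimum

The mixed partial ∂²U/∂p∂q is 0, so the Hessian at any point is diag(U_pp, U_qq) = diag(-6(2p + 3), 36(3q^2 + 8q - 1)).
At (-4, 1): H = diag(30, 360).
Both eigenvalues are positive, so H is positive definite: a local minimum.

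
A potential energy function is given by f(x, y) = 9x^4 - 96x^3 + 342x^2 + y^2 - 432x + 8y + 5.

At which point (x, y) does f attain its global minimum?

f(x,y) separates as P(x) + Q(y) + 5, so its minimum is min P + min Q + 5.
P'(x) = 36(x - 4)(x - 3)(x - 1) vanishes at x ∈ {1, 3, 4}; Q'(y) = 2y + 8 vanishes at y ∈ {-4}.
Local minima of P (where P''>0): P(1)=-177, P(4)=-96. Local minima of Q: Q(-4)=-16.
So the global minimum of f is P(1) + Q(-4) + 5 = -177 − 16 + 5 = -188, attained at (1, -4).

(1, -4)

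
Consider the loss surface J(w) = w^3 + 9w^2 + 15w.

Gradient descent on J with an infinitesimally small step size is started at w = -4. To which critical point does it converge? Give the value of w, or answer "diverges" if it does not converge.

J'(w) = 3(w + 1)(w + 5), so J'(-4) = -9.
Gradient descent moves in the -J' direction, i.e. w is increasing.
The nearest critical point in that direction is w = -1, where J'' = 12 > 0 (a local minimum). The iterate converges there.

-1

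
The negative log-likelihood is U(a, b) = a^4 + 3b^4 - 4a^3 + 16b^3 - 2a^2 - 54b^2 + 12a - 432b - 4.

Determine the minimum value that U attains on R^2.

U(a,b) separates as P(a) + Q(b) − 4, so its minimum is min P + min Q − 4.
P'(a) = 4(a - 3)(a - 1)(a + 1) vanishes at a ∈ {-1, 1, 3}; Q'(b) = 12(b - 3)(b + 3)(b + 4) vanishes at b ∈ {-4, -3, 3}.
Local minima of P (where P''>0): P(-1)=-9, P(3)=-9. Local minima of Q: Q(-4)=608, Q(3)=-1107.
So the global minimum of U is P(-1) + Q(3) − 4 = -9 − 1107 − 4 = -1120, attained at (-1, 3).

-1120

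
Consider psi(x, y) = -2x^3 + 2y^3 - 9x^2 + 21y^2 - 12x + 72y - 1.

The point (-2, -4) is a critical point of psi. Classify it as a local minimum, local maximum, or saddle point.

The mixed partial ∂²psi/∂x∂y is 0, so the Hessian at any point is diag(psi_xx, psi_yy) = diag(-6(2x + 3), 6(2y + 7)).
At (-2, -4): H = diag(6, -6).
The eigenvalues have opposite signs, so H is indefinite: a saddle point.

saddle point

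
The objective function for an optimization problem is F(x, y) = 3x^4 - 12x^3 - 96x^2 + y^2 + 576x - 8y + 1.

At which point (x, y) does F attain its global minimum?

(-4, 4)

F(x,y) separates as P(x) + Q(y) + 1, so its minimum is min P + min Q + 1.
P'(x) = 12(x - 4)(x - 3)(x + 4) vanishes at x ∈ {-4, 3, 4}; Q'(y) = 2y - 8 vanishes at y ∈ {4}.
Local minima of P (where P''>0): P(-4)=-2304, P(4)=768. Local minima of Q: Q(4)=-16.
So the global minimum of F is P(-4) + Q(4) + 1 = -2304 − 16 + 1 = -2319, attained at (-4, 4).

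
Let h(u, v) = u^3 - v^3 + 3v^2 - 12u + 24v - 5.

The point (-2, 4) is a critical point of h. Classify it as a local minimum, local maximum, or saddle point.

local maximum

The mixed partial ∂²h/∂u∂v is 0, so the Hessian at any point is diag(h_uu, h_vv) = diag(6u, 6(-v + 1)).
At (-2, 4): H = diag(-12, -18).
Both eigenvalues are negative, so H is negative definite: a local maximum.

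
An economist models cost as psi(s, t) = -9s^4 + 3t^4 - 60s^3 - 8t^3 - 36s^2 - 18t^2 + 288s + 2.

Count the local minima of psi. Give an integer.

2

psi separates as a function of s plus a function of t, so ∇psi=0 decouples.
∂psi/∂s = -36(s - 1)(s + 2)(s + 4) = 0 at s ∈ {-4, -2, 1}; ∂psi/∂t = 12t(t - 3)(t + 1) = 0 at t ∈ {-1, 0, 3}.
The Hessian is diagonal: diag(psi_ss, psi_tt). Second derivatives: psi_ss(-4)=-360, psi_ss(-2)=216, psi_ss(1)=-540; psi_tt(-1)=48, psi_tt(0)=-36, psi_tt(3)=144.
Local minima occur where both diagonal entries positive: (-2, -1), (-2, 3). Count: 2.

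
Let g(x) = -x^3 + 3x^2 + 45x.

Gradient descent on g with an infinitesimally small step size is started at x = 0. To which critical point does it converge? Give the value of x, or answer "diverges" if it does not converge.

g'(x) = -3(x - 5)(x + 3), so g'(0) = 45.
Gradient descent moves in the -g' direction, i.e. x is decreasing.
The nearest critical point in that direction is x = -3, where g'' = 24 > 0 (a local minimum). The iterate converges there.

-3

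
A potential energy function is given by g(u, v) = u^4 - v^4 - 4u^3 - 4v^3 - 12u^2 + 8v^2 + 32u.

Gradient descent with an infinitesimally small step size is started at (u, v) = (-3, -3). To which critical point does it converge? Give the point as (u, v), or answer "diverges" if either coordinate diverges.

(-2, 0)

g is separable, so gradient descent decouples: u follows -∂g/∂u, v follows -∂g/∂v.
∂g/∂u = 4(u - 4)(u - 1)(u + 2); at u=-3 this is -112, so u increases.
∂g/∂v = -4v(v - 1)(v + 4); at v=-3 this is -48, so v increases.
u converges to its nearest critical value -2 (a local min of the u-part); v converges to 0. The iterate converges to (-2, 0).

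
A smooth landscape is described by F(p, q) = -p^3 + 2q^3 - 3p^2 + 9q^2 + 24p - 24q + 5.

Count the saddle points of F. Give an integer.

2

F separates as a function of p plus a function of q, so ∇F=0 decouples.
∂F/∂p = -3(p - 2)(p + 4) = 0 at p ∈ {-4, 2}; ∂F/∂q = 6(q - 1)(q + 4) = 0 at q ∈ {-4, 1}.
The Hessian is diagonal: diag(F_pp, F_qq). Second derivatives: F_pp(-4)=18, F_pp(2)=-18; F_qq(-4)=-30, F_qq(1)=30.
Saddle points occur where the two diagonal entries have opposite signs: (-4, -4), (2, 1). Count: 2.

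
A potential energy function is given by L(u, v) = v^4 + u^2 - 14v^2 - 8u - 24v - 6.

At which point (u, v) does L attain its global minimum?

(4, 3)

L(u,v) separates as P(u) + Q(v) − 6, so its minimum is min P + min Q − 6.
P'(u) = 2u - 8 vanishes at u ∈ {4}; Q'(v) = 4(v - 3)(v + 1)(v + 2) vanishes at v ∈ {-2, -1, 3}.
Local minima of P (where P''>0): P(4)=-16. Local minima of Q: Q(-2)=8, Q(3)=-117.
So the global minimum of L is P(4) + Q(3) − 6 = -16 − 117 − 6 = -139, attained at (4, 3).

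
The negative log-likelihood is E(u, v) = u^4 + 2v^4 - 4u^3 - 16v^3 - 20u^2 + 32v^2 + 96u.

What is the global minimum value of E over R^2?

E(u,v) separates as P(u) + Q(v), so its minimum is min P + min Q.
P'(u) = 4(u - 4)(u - 2)(u + 3) vanishes at u ∈ {-3, 2, 4}; Q'(v) = 8v(v - 4)(v - 2) vanishes at v ∈ {0, 2, 4}.
Local minima of P (where P''>0): P(-3)=-279, P(4)=64. Local minima of Q: Q(0)=0, Q(4)=0.
So the global minimum of E is P(-3) + Q(0) = -279 + 0 = -279, attained at (-3, 0).

-279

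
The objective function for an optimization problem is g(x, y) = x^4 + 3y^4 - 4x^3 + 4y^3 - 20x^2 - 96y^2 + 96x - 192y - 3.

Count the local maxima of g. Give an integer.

1

g separates as a function of x plus a function of y, so ∇g=0 decouples.
∂g/∂x = 4(x - 4)(x - 2)(x + 3) = 0 at x ∈ {-3, 2, 4}; ∂g/∂y = 12(y - 4)(y + 1)(y + 4) = 0 at y ∈ {-4, -1, 4}.
The Hessian is diagonal: diag(g_xx, g_yy). Second derivatives: g_xx(-3)=140, g_xx(2)=-40, g_xx(4)=56; g_yy(-4)=288, g_yy(-1)=-180, g_yy(4)=480.
Local maxima occur where both diagonal entries negative: (2, -1). Count: 1.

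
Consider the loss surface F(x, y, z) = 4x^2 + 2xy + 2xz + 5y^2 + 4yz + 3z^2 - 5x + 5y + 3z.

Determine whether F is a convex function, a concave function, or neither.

convex

F is quadratic, so its Hessian is the constant matrix H = [[8, 2, 2], [2, 10, 4], [2, 4, 6]].
Leading principal minors: 8, 76, 320.
All positive ⇒ H ≻ 0 ⇒ convex.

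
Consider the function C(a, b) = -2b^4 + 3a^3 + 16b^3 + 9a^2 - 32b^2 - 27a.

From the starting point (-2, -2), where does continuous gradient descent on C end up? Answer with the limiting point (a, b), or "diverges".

diverges

C is separable, so gradient descent decouples: a follows -∂C/∂a, b follows -∂C/∂b.
∂C/∂a = 9(a - 1)(a + 3); at a=-2 this is -27, so a increases.
∂C/∂b = -8b(b - 4)(b - 2); at b=-2 this is 384, so b decreases.
The b-coordinate has no critical point in that direction and runs off to infinity.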